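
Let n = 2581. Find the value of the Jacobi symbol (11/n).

Reciprocity: 11 ≡ 3 and 2581 ≡ 1 (mod 4), so (11/2581) = +(2581/11).
Reduce top mod 11: now compute (7/11).
Reciprocity: 7 ≡ 3 and 11 ≡ 3 (mod 4), so (7/11) = −(11/7).
Reduce top mod 7: now compute (4/7).
Pull out 2^2: since 7 ≡ 7 (mod 8), (2/7) = +1, so (2/7)^2 = +1.
Reached (1/7) = 1. Collecting the sign flips along the way, the symbol is -1.

-1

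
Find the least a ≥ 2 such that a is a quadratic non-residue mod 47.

(2/47) = +1, so 2 is a residue.
(3/47) = +1, so 3 is a residue.
(4/47) = +1, so 4 is a residue.
(5/47) = −1, so 5 is the smallest positive non-residue mod 47.

5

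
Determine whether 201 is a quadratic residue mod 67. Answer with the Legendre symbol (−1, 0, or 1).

First reduce: 201 ≡ 0 (mod 67).
Top reduces to 0: gcd > 1, so the symbol is 0.

0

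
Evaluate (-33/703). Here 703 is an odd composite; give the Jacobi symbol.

1

First reduce: -33 ≡ 670 (mod 703).
Pull out 2: since 703 ≡ 7 (mod 8), (2/703) = +1.
Reciprocity: 335 ≡ 3 and 703 ≡ 3 (mod 4), so (335/703) = −(703/335).
Reduce top mod 335: now compute (33/335).
Reciprocity: 33 ≡ 1 and 335 ≡ 3 (mod 4), so (33/335) = +(335/33).
Reduce top mod 33: now compute (5/33).
Reciprocity: 5 ≡ 1 and 33 ≡ 1 (mod 4), so (5/33) = +(33/5).
Reduce top mod 5: now compute (3/5).
Reciprocity: 3 ≡ 3 and 5 ≡ 1 (mod 4), so (3/5) = +(5/3).
Reduce top mod 3: now compute (2/3).
Pull out 2: since 3 ≡ 3 (mod 8), (2/3) = -1.
Reached (1/3) = 1. Collecting the sign flips along the way, the symbol is +1.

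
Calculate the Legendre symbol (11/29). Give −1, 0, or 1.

-1

Euler's criterion: (11/29) ≡ 11^14 (mod 29).
11^2 ≡ 5 (mod 29)
11^4 ≡ 25 (mod 29)
11^8 ≡ 16 (mod 29)
11^14 = 11^(8+4+2) ≡ 28 (mod 29).
Result is 28 ≡ −1, so (11/29) = −1.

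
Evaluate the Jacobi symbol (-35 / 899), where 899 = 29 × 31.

-1

First reduce: -35 ≡ 864 (mod 899).
Pull out 2^5: since 899 ≡ 3 (mod 8), (2/899) = -1, so (2/899)^5 = -1.
Reciprocity: 27 ≡ 3 and 899 ≡ 3 (mod 4), so (27/899) = −(899/27).
Reduce top mod 27: now compute (8/27).
Pull out 2^3: since 27 ≡ 3 (mod 8), (2/27) = -1, so (2/27)^3 = -1.
Reached (1/27) = 1. Collecting the sign flips along the way, the symbol is -1.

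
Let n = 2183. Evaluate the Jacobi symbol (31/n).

Reciprocity: 31 ≡ 3 and 2183 ≡ 3 (mod 4), so (31/2183) = −(2183/31).
Reduce top mod 31: now compute (13/31).
Reciprocity: 13 ≡ 1 and 31 ≡ 3 (mod 4), so (13/31) = +(31/13).
Reduce top mod 13: now compute (5/13).
Reciprocity: 5 ≡ 1 and 13 ≡ 1 (mod 4), so (5/13) = +(13/5).
Reduce top mod 5: now compute (3/5).
Reciprocity: 3 ≡ 3 and 5 ≡ 1 (mod 4), so (3/5) = +(5/3).
Reduce top mod 3: now compute (2/3).
Pull out 2: since 3 ≡ 3 (mod 8), (2/3) = -1.
Reached (1/3) = 1. Collecting the sign flips along the way, the symbol is +1.

1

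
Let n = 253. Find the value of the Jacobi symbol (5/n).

Reciprocity: 5 ≡ 1 and 253 ≡ 1 (mod 4), so (5/253) = +(253/5).
Reduce top mod 5: now compute (3/5).
Reciprocity: 3 ≡ 3 and 5 ≡ 1 (mod 4), so (3/5) = +(5/3).
Reduce top mod 3: now compute (2/3).
Pull out 2: since 3 ≡ 3 (mod 8), (2/3) = -1.
Reached (1/3) = 1. Collecting the sign flips along the way, the symbol is -1.

-1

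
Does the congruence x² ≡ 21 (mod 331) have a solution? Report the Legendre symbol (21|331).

Euler's criterion: (21/331) ≡ 21^165 (mod 331).
21^2 ≡ 110 (mod 331)
21^4 ≡ 184 (mod 331)
21^8 ≡ 94 (mod 331)
21^16 ≡ 230 (mod 331)
21^32 ≡ 271 (mod 331)
21^64 ≡ 290 (mod 331)
21^128 ≡ 26 (mod 331)
21^165 = 21^(128+32+4+1) ≡ 1 (mod 331).
Result is 1, so (21/331) = 1.

1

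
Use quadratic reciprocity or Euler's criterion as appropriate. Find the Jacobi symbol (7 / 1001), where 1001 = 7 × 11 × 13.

0

Reciprocity: 7 ≡ 3 and 1001 ≡ 1 (mod 4), so (7/1001) = +(1001/7).
Reduce top mod 7: now compute (0/7).
Top reduces to 0: gcd > 1, so the symbol is 0.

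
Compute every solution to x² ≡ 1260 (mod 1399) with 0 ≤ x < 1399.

328, 1071

Since 1399 ≡ 3 (mod 4), a square root of 1260 is 1260^((1399+1)/4) = 1260^350 mod 1399.
Repeated squaring: 1260^2≡1134, 1260^4≡275, 1260^8≡79, 1260^16≡645, 1260^32≡522, 1260^64≡1078, 1260^128≡914, 1260^256≡193 (mod 1399).
1260^350 = 1260^(256+64+16+8+4+2) ≡ 328 (mod 1399).
Check: 328² = 107584 ≡ 1260 (mod 1399). The two roots are 328 and 1071.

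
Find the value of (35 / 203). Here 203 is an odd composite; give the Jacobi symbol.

0

Reciprocity: 35 ≡ 3 and 203 ≡ 3 (mod 4), so (35/203) = −(203/35).
Reduce top mod 35: now compute (28/35).
Pull out 2^2: since 35 ≡ 3 (mod 8), (2/35) = -1, so (2/35)^2 = +1.
Reciprocity: 7 ≡ 3 and 35 ≡ 3 (mod 4), so (7/35) = −(35/7).
Reduce top mod 7: now compute (0/7).
Top reduces to 0: gcd > 1, so the symbol is 0.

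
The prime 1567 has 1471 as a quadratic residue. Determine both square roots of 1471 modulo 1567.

153, 1414

Since 1567 ≡ 3 (mod 4), a square root of 1471 is 1471^((1567+1)/4) = 1471^392 mod 1567.
Repeated squaring: 1471^2≡1381, 1471^4≡122, 1471^8≡781, 1471^16≡398, 1471^32≡137, 1471^64≡1532, 1471^128≡1225, 1471^256≡1006 (mod 1567).
1471^392 = 1471^(256+128+8) ≡ 1414 (mod 1567).
Check: 1414² = 1999396 ≡ 1471 (mod 1567). The two roots are 153 and 1414.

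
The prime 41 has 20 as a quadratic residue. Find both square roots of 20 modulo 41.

41 ≡ 1 (mod 4), so we find a root by search.
Trying successive values, 15² = 225 ≡ 20 (mod 41). The other root is 41 − 15 = 26.

15, 26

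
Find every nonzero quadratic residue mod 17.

1, 2, 4, 8, 9, 13, 15, 16

Square k = 1,…,8 (k and 17−k give the same square):
1²=1, 2²=4, 3²=9, 4²=16, 5²≡8, 6²≡2, 7²≡15, 8²≡13 (mod 17).
So the quadratic residues mod 17 are {1, 2, 4, 8, 9, 13, 15, 16}.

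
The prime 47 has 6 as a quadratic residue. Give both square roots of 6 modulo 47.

10, 37

Since 47 ≡ 3 (mod 4), a square root of 6 is 6^((47+1)/4) = 6^12 mod 47.
Repeated squaring: 6^2≡36, 6^4≡27, 6^8≡24 (mod 47).
6^12 = 6^(8+4) ≡ 37 (mod 47).
Check: 37² = 1369 ≡ 6 (mod 47). The two roots are 10 and 37.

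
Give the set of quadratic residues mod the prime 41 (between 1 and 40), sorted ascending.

1,2,4,5,8,9,10,16,18,20,21,23,25,31,32,33,36,37,39,40

Square k = 1,…,20 (k and 41−k give the same square):
1²=1, 2²=4, 3²=9, 4²=16, 5²=25, 6²=36, 7²≡8, 8²≡23, 9²≡40, 10²≡18, 11²≡39, 12²≡21, 13²≡5, 14²≡32, 15²≡20, 16²≡10, 17²≡2, 18²≡37, 19²≡33, 20²≡31 (mod 41).
So the quadratic residues mod 41 are {1, 2, 4, 5, 8, 9, 10, 16, 18, 20, 21, 23, 25, 31, 32, 33, 36, 37, 39, 40}.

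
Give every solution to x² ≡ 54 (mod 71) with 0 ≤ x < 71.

Since 71 ≡ 3 (mod 4), a square root of 54 is 54^((71+1)/4) = 54^18 mod 71.
Repeated squaring: 54^2≡5, 54^4≡25, 54^8≡57, 54^16≡54 (mod 71).
54^18 = 54^(16+2) ≡ 57 (mod 71).
Check: 57² = 3249 ≡ 54 (mod 71). The two roots are 14 and 57.

14, 57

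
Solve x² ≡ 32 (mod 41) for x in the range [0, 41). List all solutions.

41 ≡ 1 (mod 4), so we find a root by search.
Trying successive values, 14² = 196 ≡ 32 (mod 41). The other root is 41 − 14 = 27.

14, 27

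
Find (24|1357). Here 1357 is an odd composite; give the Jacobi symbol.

-1

Pull out 2^3: since 1357 ≡ 5 (mod 8), (2/1357) = -1, so (2/1357)^3 = -1.
Reciprocity: 3 ≡ 3 and 1357 ≡ 1 (mod 4), so (3/1357) = +(1357/3).
Reduce top mod 3: now compute (1/3).
Reached (1/3) = 1. Collecting the sign flips along the way, the symbol is -1.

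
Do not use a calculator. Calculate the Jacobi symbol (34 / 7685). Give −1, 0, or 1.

Pull out 2: since 7685 ≡ 5 (mod 8), (2/7685) = -1.
Reciprocity: 17 ≡ 1 and 7685 ≡ 1 (mod 4), so (17/7685) = +(7685/17).
Reduce top mod 17: now compute (1/17).
Reached (1/17) = 1. Collecting the sign flips along the way, the symbol is -1.

-1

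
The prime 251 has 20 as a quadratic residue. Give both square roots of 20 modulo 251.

32, 219

Since 251 ≡ 3 (mod 4), a square root of 20 is 20^((251+1)/4) = 20^63 mod 251.
Repeated squaring: 20^2≡149, 20^4≡113, 20^8≡219, 20^16≡20, 20^32≡149 (mod 251).
20^63 = 20^(32+16+8+4+2+1) ≡ 219 (mod 251).
Check: 219² = 47961 ≡ 20 (mod 251). The two roots are 32 and 219.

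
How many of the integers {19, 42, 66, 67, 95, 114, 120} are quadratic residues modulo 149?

6

(19/149) = +1 → QR.
(42/149) = +1 → QR.
(66/149) = -1 → non-residue.
(67/149) = +1 → QR.
(95/149) = +1 → QR.
(114/149) = +1 → QR.
(120/149) = +1 → QR.
Total quadratic residues among the 7: 6.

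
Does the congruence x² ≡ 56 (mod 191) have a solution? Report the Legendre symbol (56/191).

Pull out 2^3: since 191 ≡ 7 (mod 8), (2/191) = +1, so (2/191)^3 = +1.
Reciprocity: 7 ≡ 3 and 191 ≡ 3 (mod 4), so (7/191) = −(191/7).
Reduce top mod 7: now compute (2/7).
Pull out 2: since 7 ≡ 7 (mod 8), (2/7) = +1.
Reached (1/7) = 1. Collecting the sign flips along the way, the symbol is -1.

-1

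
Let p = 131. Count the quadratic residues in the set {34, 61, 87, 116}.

2

(34/131) = +1 → QR.
(61/131) = +1 → QR.
(87/131) = -1 → non-residue.
(116/131) = -1 → non-residue.
Total quadratic residues among the 4: 2.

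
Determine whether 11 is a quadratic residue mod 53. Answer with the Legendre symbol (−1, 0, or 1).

Reciprocity: 11 ≡ 3 and 53 ≡ 1 (mod 4), so (11/53) = +(53/11).
Reduce top mod 11: now compute (9/11).
Reciprocity: 9 ≡ 1 and 11 ≡ 3 (mod 4), so (9/11) = +(11/9).
Reduce top mod 9: now compute (2/9).
Pull out 2: since 9 ≡ 1 (mod 8), (2/9) = +1.
Reached (1/9) = 1. Collecting the sign flips along the way, the symbol is +1.

1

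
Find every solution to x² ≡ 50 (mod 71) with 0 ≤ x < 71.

Since 71 ≡ 3 (mod 4), a square root of 50 is 50^((71+1)/4) = 50^18 mod 71.
Repeated squaring: 50^2≡15, 50^4≡12, 50^8≡2, 50^16≡4 (mod 71).
50^18 = 50^(16+2) ≡ 60 (mod 71).
Check: 60² = 3600 ≡ 50 (mod 71). The two roots are 11 and 60.

11, 60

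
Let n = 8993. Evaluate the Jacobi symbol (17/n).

0

Reciprocity: 17 ≡ 1 and 8993 ≡ 1 (mod 4), so (17/8993) = +(8993/17).
Reduce top mod 17: now compute (0/17).
Top reduces to 0: gcd > 1, so the symbol is 0.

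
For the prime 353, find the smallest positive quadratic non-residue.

(2/353) = +1, so 2 is a residue.
(3/353) = −1, so 3 is the smallest positive non-residue mod 353.

3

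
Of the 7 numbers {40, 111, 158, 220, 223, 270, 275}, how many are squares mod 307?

(40/307) = +1 → QR.
(111/307) = -1 → non-residue.
(158/307) = -1 → non-residue.
(220/307) = -1 → non-residue.
(223/307) = +1 → QR.
(270/307) = -1 → non-residue.
(275/307) = +1 → QR.
Total quadratic residues among the 7: 3.

3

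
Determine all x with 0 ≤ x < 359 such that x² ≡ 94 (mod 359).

Since 359 ≡ 3 (mod 4), a square root of 94 is 94^((359+1)/4) = 94^90 mod 359.
Repeated squaring: 94^2≡220, 94^4≡294, 94^8≡276, 94^16≡68, 94^32≡316, 94^64≡54 (mod 359).
94^90 = 94^(64+16+8+2) ≡ 69 (mod 359).
Check: 69² = 4761 ≡ 94 (mod 359). The two roots are 69 and 290.

69, 290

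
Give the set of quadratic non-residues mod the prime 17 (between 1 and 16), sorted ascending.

3 5 6 7 10 11 12 14

Square k = 1,…,8 (k and 17−k give the same square):
1²=1, 2²=4, 3²=9, 4²=16, 5²≡8, 6²≡2, 7²≡15, 8²≡13 (mod 17).
The residues are {1, 2, 4, 8, 9, 13, 15, 16}; the non-residues are the remaining 8 nonzero classes.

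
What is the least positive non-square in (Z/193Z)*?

(2/193) = +1, so 2 is a residue.
(3/193) = +1, so 3 is a residue.
(4/193) = +1, so 4 is a residue.
(5/193) = −1, so 5 is the smallest positive non-residue mod 193.

5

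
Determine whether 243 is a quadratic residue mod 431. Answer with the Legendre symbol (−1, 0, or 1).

Reciprocity: 243 ≡ 3 and 431 ≡ 3 (mod 4), so (243/431) = −(431/243).
Reduce top mod 243: now compute (188/243).
Pull out 2^2: since 243 ≡ 3 (mod 8), (2/243) = -1, so (2/243)^2 = +1.
Reciprocity: 47 ≡ 3 and 243 ≡ 3 (mod 4), so (47/243) = −(243/47).
Reduce top mod 47: now compute (8/47).
Pull out 2^3: since 47 ≡ 7 (mod 8), (2/47) = +1, so (2/47)^3 = +1.
Reached (1/47) = 1. Collecting the sign flips along the way, the symbol is +1.

1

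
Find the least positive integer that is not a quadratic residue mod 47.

5

(2/47) = +1, so 2 is a residue.
(3/47) = +1, so 3 is a residue.
(4/47) = +1, so 4 is a residue.
(5/47) = −1, so 5 is the smallest positive non-residue mod 47.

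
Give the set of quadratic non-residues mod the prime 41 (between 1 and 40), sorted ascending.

3 6 7 11 12 13 14 15 17 19 22 24 26 27 28 29 30 34 35 38

Square k = 1,…,20 (k and 41−k give the same square):
1²=1, 2²=4, 3²=9, 4²=16, 5²=25, 6²=36, 7²≡8, 8²≡23, 9²≡40, 10²≡18, 11²≡39, 12²≡21, 13²≡5, 14²≡32, 15²≡20, 16²≡10, 17²≡2, 18²≡37, 19²≡33, 20²≡31 (mod 41).
The residues are {1, 2, 4, 5, 8, 9, 10, 16, 18, 20, 21, 23, 25, 31, 32, 33, 36, 37, 39, 40}; the non-residues are the remaining 20 nonzero classes.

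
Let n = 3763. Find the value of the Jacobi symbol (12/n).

-1

Pull out 2^2: since 3763 ≡ 3 (mod 8), (2/3763) = -1, so (2/3763)^2 = +1.
Reciprocity: 3 ≡ 3 and 3763 ≡ 3 (mod 4), so (3/3763) = −(3763/3).
Reduce top mod 3: now compute (1/3).
Reached (1/3) = 1. Collecting the sign flips along the way, the symbol is -1.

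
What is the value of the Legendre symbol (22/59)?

Pull out 2: since 59 ≡ 3 (mod 8), (2/59) = -1.
Reciprocity: 11 ≡ 3 and 59 ≡ 3 (mod 4), so (11/59) = −(59/11).
Reduce top mod 11: now compute (4/11).
Pull out 2^2: since 11 ≡ 3 (mod 8), (2/11) = -1, so (2/11)^2 = +1.
Reached (1/11) = 1. Collecting the sign flips along the way, the symbol is +1.

1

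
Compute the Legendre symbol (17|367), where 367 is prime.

Reciprocity: 17 ≡ 1 and 367 ≡ 3 (mod 4), so (17/367) = +(367/17).
Reduce top mod 17: now compute (10/17).
Pull out 2: since 17 ≡ 1 (mod 8), (2/17) = +1.
Reciprocity: 5 ≡ 1 and 17 ≡ 1 (mod 4), so (5/17) = +(17/5).
Reduce top mod 5: now compute (2/5).
Pull out 2: since 5 ≡ 5 (mod 8), (2/5) = -1.
Reached (1/5) = 1. Collecting the sign flips along the way, the symbol is -1.

-1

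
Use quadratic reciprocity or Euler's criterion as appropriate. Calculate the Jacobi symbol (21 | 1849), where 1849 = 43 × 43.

1

Reciprocity: 21 ≡ 1 and 1849 ≡ 1 (mod 4), so (21/1849) = +(1849/21).
Reduce top mod 21: now compute (1/21).
Reached (1/21) = 1. Collecting the sign flips along the way, the symbol is +1.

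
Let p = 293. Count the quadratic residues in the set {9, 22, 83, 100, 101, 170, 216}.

(9/293) = +1 → QR.
(22/293) = +1 → QR.
(83/293) = +1 → QR.
(100/293) = +1 → QR.
(101/293) = -1 → non-residue.
(170/293) = +1 → QR.
(216/293) = +1 → QR.
Total quadratic residues among the 7: 6.

6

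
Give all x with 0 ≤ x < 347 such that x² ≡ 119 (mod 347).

90, 257

Since 347 ≡ 3 (mod 4), a square root of 119 is 119^((347+1)/4) = 119^87 mod 347.
Repeated squaring: 119^2≡281, 119^4≡192, 119^8≡82, 119^16≡131, 119^32≡158, 119^64≡327 (mod 347).
119^87 = 119^(64+16+4+2+1) ≡ 90 (mod 347).
Check: 90² = 8100 ≡ 119 (mod 347). The two roots are 90 and 257.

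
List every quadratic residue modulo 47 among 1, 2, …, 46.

1 2 3 4 6 7 8 9 12 14 16 17 18 21 24 25 27 28 32 34 36 37 42

Square k = 1,…,23 (k and 47−k give the same square):
1²=1, 2²=4, 3²=9, 4²=16, 5²=25, 6²=36, 7²≡2, 8²≡17, 9²≡34, 10²≡6, 11²≡27, 12²≡3, 13²≡28, 14²≡8, 15²≡37, 16²≡21, 17²≡7, 18²≡42, 19²≡32, 20²≡24, 21²≡18, 22²≡14, 23²≡12 (mod 47).
So the quadratic residues mod 47 are {1, 2, 3, 4, 6, 7, 8, 9, 12, 14, 16, 17, 18, 21, 24, 25, 27, 28, 32, 34, 36, 37, 42}.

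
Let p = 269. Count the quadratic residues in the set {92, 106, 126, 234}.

(92/269) = +1 → QR.
(106/269) = -1 → non-residue.
(126/269) = +1 → QR.
(234/269) = -1 → non-residue.
Total quadratic residues among the 4: 2.

2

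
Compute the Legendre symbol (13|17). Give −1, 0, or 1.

Reciprocity: 13 ≡ 1 and 17 ≡ 1 (mod 4), so (13/17) = +(17/13).
Reduce top mod 13: now compute (4/13).
Pull out 2^2: since 13 ≡ 5 (mod 8), (2/13) = -1, so (2/13)^2 = +1.
Reached (1/13) = 1. Collecting the sign flips along the way, the symbol is +1.

1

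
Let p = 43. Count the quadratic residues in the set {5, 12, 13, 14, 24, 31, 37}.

(5/43) = -1 → non-residue.
(12/43) = -1 → non-residue.
(13/43) = +1 → QR.
(14/43) = +1 → QR.
(24/43) = +1 → QR.
(31/43) = +1 → QR.
(37/43) = -1 → non-residue.
Total quadratic residues among the 7: 4.

4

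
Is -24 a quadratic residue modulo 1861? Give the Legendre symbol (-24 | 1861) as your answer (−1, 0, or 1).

-1

First reduce: -24 ≡ 1837 (mod 1861).
Reciprocity: 1837 ≡ 1 and 1861 ≡ 1 (mod 4), so (1837/1861) = +(1861/1837).
Reduce top mod 1837: now compute (24/1837).
Pull out 2^3: since 1837 ≡ 5 (mod 8), (2/1837) = -1, so (2/1837)^3 = -1.
Reciprocity: 3 ≡ 3 and 1837 ≡ 1 (mod 4), so (3/1837) = +(1837/3).
Reduce top mod 3: now compute (1/3).
Reached (1/3) = 1. Collecting the sign flips along the way, the symbol is -1.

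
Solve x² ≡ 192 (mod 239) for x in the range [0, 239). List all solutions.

Since 239 ≡ 3 (mod 4), a square root of 192 is 192^((239+1)/4) = 192^60 mod 239.
Repeated squaring: 192^2≡58, 192^4≡18, 192^8≡85, 192^16≡55, 192^32≡157 (mod 239).
192^60 = 192^(32+16+8+4) ≡ 108 (mod 239).
Check: 108² = 11664 ≡ 192 (mod 239). The two roots are 108 and 131.

108, 131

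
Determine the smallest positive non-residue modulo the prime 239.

7

(2/239) = +1, so 2 is a residue.
(3/239) = +1, so 3 is a residue.
(4/239) = +1, so 4 is a residue.
(5/239) = +1, so 5 is a residue.
(6/239) = +1, so 6 is a residue.
(7/239) = −1, so 7 is the smallest positive non-residue mod 239.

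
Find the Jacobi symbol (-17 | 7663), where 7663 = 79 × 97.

First reduce: -17 ≡ 7646 (mod 7663).
Pull out 2: since 7663 ≡ 7 (mod 8), (2/7663) = +1.
Reciprocity: 3823 ≡ 3 and 7663 ≡ 3 (mod 4), so (3823/7663) = −(7663/3823).
Reduce top mod 3823: now compute (17/3823).
Reciprocity: 17 ≡ 1 and 3823 ≡ 3 (mod 4), so (17/3823) = +(3823/17).
Reduce top mod 17: now compute (15/17).
Reciprocity: 15 ≡ 3 and 17 ≡ 1 (mod 4), so (15/17) = +(17/15).
Reduce top mod 15: now compute (2/15).
Pull out 2: since 15 ≡ 7 (mod 8), (2/15) = +1.
Reached (1/15) = 1. Collecting the sign flips along the way, the symbol is -1.

-1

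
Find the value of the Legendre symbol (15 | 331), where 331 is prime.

Euler's criterion: (15/331) ≡ 15^165 (mod 331).
15^2 ≡ 225 (mod 331)
15^4 ≡ 313 (mod 331)
15^8 ≡ 324 (mod 331)
15^16 ≡ 49 (mod 331)
15^32 ≡ 84 (mod 331)
15^64 ≡ 105 (mod 331)
15^128 ≡ 102 (mod 331)
15^165 = 15^(128+32+4+1) ≡ 330 (mod 331).
Result is 330 ≡ −1, so (15/331) = −1.

-1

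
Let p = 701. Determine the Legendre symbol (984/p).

1

Euler's criterion: (984/701) ≡ 283^350 (mod 701).
283^2 ≡ 175 (mod 701)
283^4 ≡ 482 (mod 701)
283^8 ≡ 293 (mod 701)
283^16 ≡ 327 (mod 701)
283^32 ≡ 377 (mod 701)
283^64 ≡ 527 (mod 701)
283^128 ≡ 133 (mod 701)
283^256 ≡ 164 (mod 701)
283^350 = 283^(256+64+16+8+4+2) ≡ 1 (mod 701).
Result is 1, so (984/701) = 1.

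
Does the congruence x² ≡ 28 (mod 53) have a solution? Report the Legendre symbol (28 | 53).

Euler's criterion: (28/53) ≡ 28^26 (mod 53).
28^2 ≡ 42 (mod 53)
28^4 ≡ 15 (mod 53)
28^8 ≡ 13 (mod 53)
28^16 ≡ 10 (mod 53)
28^26 = 28^(16+8+2) ≡ 1 (mod 53).
Result is 1, so (28/53) = 1.

1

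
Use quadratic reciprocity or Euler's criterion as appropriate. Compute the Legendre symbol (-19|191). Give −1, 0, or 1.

First reduce: -19 ≡ 172 (mod 191).
Pull out 2^2: since 191 ≡ 7 (mod 8), (2/191) = +1, so (2/191)^2 = +1.
Reciprocity: 43 ≡ 3 and 191 ≡ 3 (mod 4), so (43/191) = −(191/43).
Reduce top mod 43: now compute (19/43).
Reciprocity: 19 ≡ 3 and 43 ≡ 3 (mod 4), so (19/43) = −(43/19).
Reduce top mod 19: now compute (5/19).
Reciprocity: 5 ≡ 1 and 19 ≡ 3 (mod 4), so (5/19) = +(19/5).
Reduce top mod 5: now compute (4/5).
Pull out 2^2: since 5 ≡ 5 (mod 8), (2/5) = -1, so (2/5)^2 = +1.
Reached (1/5) = 1. Collecting the sign flips along the way, the symbol is +1.

1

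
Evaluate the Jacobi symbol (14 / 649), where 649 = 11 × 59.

-1

Pull out 2: since 649 ≡ 1 (mod 8), (2/649) = +1.
Reciprocity: 7 ≡ 3 and 649 ≡ 1 (mod 4), so (7/649) = +(649/7).
Reduce top mod 7: now compute (5/7).
Reciprocity: 5 ≡ 1 and 7 ≡ 3 (mod 4), so (5/7) = +(7/5).
Reduce top mod 5: now compute (2/5).
Pull out 2: since 5 ≡ 5 (mod 8), (2/5) = -1.
Reached (1/5) = 1. Collecting the sign flips along the way, the symbol is -1.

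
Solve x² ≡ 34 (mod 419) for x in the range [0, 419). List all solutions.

156, 263

Since 419 ≡ 3 (mod 4), a square root of 34 is 34^((419+1)/4) = 34^105 mod 419.
Repeated squaring: 34^2≡318, 34^4≡145, 34^8≡75, 34^16≡178, 34^32≡259, 34^64≡41 (mod 419).
34^105 = 34^(64+32+8+1) ≡ 156 (mod 419).
Check: 156² = 24336 ≡ 34 (mod 419). The two roots are 156 and 263.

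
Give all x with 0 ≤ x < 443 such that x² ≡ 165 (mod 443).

95, 348

Since 443 ≡ 3 (mod 4), a square root of 165 is 165^((443+1)/4) = 165^111 mod 443.
Repeated squaring: 165^2≡202, 165^4≡48, 165^8≡89, 165^16≡390, 165^32≡151, 165^64≡208 (mod 443).
165^111 = 165^(64+32+8+4+2+1) ≡ 95 (mod 443).
Check: 95² = 9025 ≡ 165 (mod 443). The two roots are 95 and 348.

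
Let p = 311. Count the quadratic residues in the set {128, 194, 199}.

1

(128/311) = +1 → QR.
(194/311) = -1 → non-residue.
(199/311) = -1 → non-residue.
Total quadratic residues among the 3: 1.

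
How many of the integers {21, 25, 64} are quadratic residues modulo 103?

2

(21/103) = -1 → non-residue.
(25/103) = +1 → QR.
(64/103) = +1 → QR.
Total quadratic residues among the 3: 2.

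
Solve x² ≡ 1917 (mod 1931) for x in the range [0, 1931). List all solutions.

Since 1931 ≡ 3 (mod 4), a square root of 1917 is 1917^((1931+1)/4) = 1917^483 mod 1931.
Repeated squaring: 1917^2≡196, 1917^4≡1727, 1917^8≡1065, 1917^16≡728, 1917^32≡890, 1917^64≡390, 1917^128≡1482, 1917^256≡777 (mod 1931).
1917^483 = 1917^(256+128+64+32+2+1) ≡ 1566 (mod 1931).
Check: 1566² = 2452356 ≡ 1917 (mod 1931). The two roots are 365 and 1566.

365, 1566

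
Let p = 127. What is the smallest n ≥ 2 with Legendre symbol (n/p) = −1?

3

(2/127) = +1, so 2 is a residue.
(3/127) = −1, so 3 is the smallest positive non-residue mod 127.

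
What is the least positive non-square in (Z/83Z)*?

(2/83) = −1, so 2 is the smallest positive non-residue mod 83.

2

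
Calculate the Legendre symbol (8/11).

-1

Euler's criterion: (8/11) ≡ 8^5 (mod 11).
8^2 ≡ 9 (mod 11)
8^4 ≡ 4 (mod 11)
8^5 = 8^(4+1) ≡ 10 (mod 11).
Result is 10 ≡ −1, so (8/11) = −1.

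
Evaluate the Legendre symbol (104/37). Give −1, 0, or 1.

First reduce: 104 ≡ 30 (mod 37).
Pull out 2: since 37 ≡ 5 (mod 8), (2/37) = -1.
Reciprocity: 15 ≡ 3 and 37 ≡ 1 (mod 4), so (15/37) = +(37/15).
Reduce top mod 15: now compute (7/15).
Reciprocity: 7 ≡ 3 and 15 ≡ 3 (mod 4), so (7/15) = −(15/7).
Reduce top mod 7: now compute (1/7).
Reached (1/7) = 1. Collecting the sign flips along the way, the symbol is +1.

1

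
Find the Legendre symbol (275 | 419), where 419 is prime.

Euler's criterion: (275/419) ≡ 275^209 (mod 419).
275^2 ≡ 205 (mod 419)
275^4 ≡ 125 (mod 419)
275^8 ≡ 122 (mod 419)
275^16 ≡ 219 (mod 419)
275^32 ≡ 195 (mod 419)
275^64 ≡ 315 (mod 419)
275^128 ≡ 341 (mod 419)
275^209 = 275^(128+64+16+1) ≡ 418 (mod 419).
Result is 418 ≡ −1, so (275/419) = −1.

-1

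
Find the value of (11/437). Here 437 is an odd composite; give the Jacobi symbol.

-1

Reciprocity: 11 ≡ 3 and 437 ≡ 1 (mod 4), so (11/437) = +(437/11).
Reduce top mod 11: now compute (8/11).
Pull out 2^3: since 11 ≡ 3 (mod 8), (2/11) = -1, so (2/11)^3 = -1.
Reached (1/11) = 1. Collecting the sign flips along the way, the symbol is -1.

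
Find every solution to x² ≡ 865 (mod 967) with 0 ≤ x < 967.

320, 647

Since 967 ≡ 3 (mod 4), a square root of 865 is 865^((967+1)/4) = 865^242 mod 967.
Repeated squaring: 865^2≡734, 865^4≡137, 865^8≡396, 865^16≡162, 865^32≡135, 865^64≡819, 865^128≡630 (mod 967).
865^242 = 865^(128+64+32+16+2) ≡ 647 (mod 967).
Check: 647² = 418609 ≡ 865 (mod 967). The two roots are 320 and 647.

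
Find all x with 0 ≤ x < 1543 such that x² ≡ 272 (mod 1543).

Since 1543 ≡ 3 (mod 4), a square root of 272 is 272^((1543+1)/4) = 272^386 mod 1543.
Repeated squaring: 272^2≡1463, 272^4≡228, 272^8≡1065, 272^16≡120, 272^32≡513, 272^64≡859, 272^128≡327, 272^256≡462 (mod 1543).
272^386 = 272^(256+128+2) ≡ 399 (mod 1543).
Check: 399² = 159201 ≡ 272 (mod 1543). The two roots are 399 and 1144.

399, 1144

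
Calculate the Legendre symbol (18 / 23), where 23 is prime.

Pull out 2: since 23 ≡ 7 (mod 8), (2/23) = +1.
Reciprocity: 9 ≡ 1 and 23 ≡ 3 (mod 4), so (9/23) = +(23/9).
Reduce top mod 9: now compute (5/9).
Reciprocity: 5 ≡ 1 and 9 ≡ 1 (mod 4), so (5/9) = +(9/5).
Reduce top mod 5: now compute (4/5).
Pull out 2^2: since 5 ≡ 5 (mod 8), (2/5) = -1, so (2/5)^2 = +1.
Reached (1/5) = 1. Collecting the sign flips along the way, the symbol is +1.

1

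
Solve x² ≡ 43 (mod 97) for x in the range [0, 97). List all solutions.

25, 72

97 ≡ 1 (mod 4), so we find a root by search.
Trying successive values, 25² = 625 ≡ 43 (mod 97). The other root is 97 − 25 = 72.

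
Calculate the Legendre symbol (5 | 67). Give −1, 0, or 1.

-1

Reciprocity: 5 ≡ 1 and 67 ≡ 3 (mod 4), so (5/67) = +(67/5).
Reduce top mod 5: now compute (2/5).
Pull out 2: since 5 ≡ 5 (mod 8), (2/5) = -1.
Reached (1/5) = 1. Collecting the sign flips along the way, the symbol is -1.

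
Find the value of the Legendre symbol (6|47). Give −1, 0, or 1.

Euler's criterion: (6/47) ≡ 6^23 (mod 47).
6^2 ≡ 36 (mod 47)
6^4 ≡ 27 (mod 47)
6^8 ≡ 24 (mod 47)
6^16 ≡ 12 (mod 47)
6^23 = 6^(16+4+2+1) ≡ 1 (mod 47).
Result is 1, so (6/47) = 1.

1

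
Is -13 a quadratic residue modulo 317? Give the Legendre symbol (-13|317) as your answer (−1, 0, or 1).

First reduce: -13 ≡ 304 (mod 317).
Pull out 2^4: since 317 ≡ 5 (mod 8), (2/317) = -1, so (2/317)^4 = +1.
Reciprocity: 19 ≡ 3 and 317 ≡ 1 (mod 4), so (19/317) = +(317/19).
Reduce top mod 19: now compute (13/19).
Reciprocity: 13 ≡ 1 and 19 ≡ 3 (mod 4), so (13/19) = +(19/13).
Reduce top mod 13: now compute (6/13).
Pull out 2: since 13 ≡ 5 (mod 8), (2/13) = -1.
Reciprocity: 3 ≡ 3 and 13 ≡ 1 (mod 4), so (3/13) = +(13/3).
Reduce top mod 3: now compute (1/3).
Reached (1/3) = 1. Collecting the sign flips along the way, the symbol is -1.

-1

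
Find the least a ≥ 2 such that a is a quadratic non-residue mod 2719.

(2/2719) = +1, so 2 is a residue.
(3/2719) = −1, so 3 is the smallest positive non-residue mod 2719.

3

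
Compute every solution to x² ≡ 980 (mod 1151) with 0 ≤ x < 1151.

Since 1151 ≡ 3 (mod 4), a square root of 980 is 980^((1151+1)/4) = 980^288 mod 1151.
Repeated squaring: 980^2≡466, 980^4≡768, 980^8≡512, 980^16≡867, 980^32≡86, 980^64≡490, 980^128≡692, 980^256≡48 (mod 1151).
980^288 = 980^(256+32) ≡ 675 (mod 1151).
Check: 675² = 455625 ≡ 980 (mod 1151). The two roots are 476 and 675.

476, 675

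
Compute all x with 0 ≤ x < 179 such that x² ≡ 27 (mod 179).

57, 122

Since 179 ≡ 3 (mod 4), a square root of 27 is 27^((179+1)/4) = 27^45 mod 179.
Repeated squaring: 27^2≡13, 27^4≡169, 27^8≡100, 27^16≡155, 27^32≡39 (mod 179).
27^45 = 27^(32+8+4+1) ≡ 57 (mod 179).
Check: 57² = 3249 ≡ 27 (mod 179). The two roots are 57 and 122.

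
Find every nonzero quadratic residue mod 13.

Square k = 1,…,6 (k and 13−k give the same square):
1²=1, 2²=4, 3²=9, 4²≡3, 5²≡12, 6²≡10 (mod 13).
So the quadratic residues mod 13 are {1, 3, 4, 9, 10, 12}.

1,3,4,9,10,12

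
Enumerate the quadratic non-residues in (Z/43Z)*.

2,3,5,7,8,12,18,19,20,22,26,27,28,29,30,32,33,34,37,39,42

Square k = 1,…,21 (k and 43−k give the same square):
1²=1, 2²=4, 3²=9, 4²=16, 5²=25, 6²=36, 7²≡6, 8²≡21, 9²≡38, 10²≡14, 11²≡35, 12²≡15, 13²≡40, 14²≡24, 15²≡10, 16²≡41, 17²≡31, 18²≡23, 19²≡17, 20²≡13, 21²≡11 (mod 43).
The residues are {1, 4, 6, 9, 10, 11, 13, 14, 15, 16, 17, 21, 23, 24, 25, 31, 35, 36, 38, 40, 41}; the non-residues are the remaining 21 nonzero classes.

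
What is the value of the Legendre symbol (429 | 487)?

Euler's criterion: (429/487) ≡ 429^243 (mod 487).
429^2 ≡ 442 (mod 487)
429^4 ≡ 77 (mod 487)
429^8 ≡ 85 (mod 487)
429^16 ≡ 407 (mod 487)
429^32 ≡ 69 (mod 487)
429^64 ≡ 378 (mod 487)
429^128 ≡ 193 (mod 487)
429^243 = 429^(128+64+32+16+2+1) ≡ 486 (mod 487).
Result is 486 ≡ −1, so (429/487) = −1.

-1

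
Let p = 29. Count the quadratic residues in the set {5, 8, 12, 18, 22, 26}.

2

(5/29) = +1 → QR.
(8/29) = -1 → non-residue.
(12/29) = -1 → non-residue.
(18/29) = -1 → non-residue.
(22/29) = +1 → QR.
(26/29) = -1 → non-residue.
Total quadratic residues among the 6: 2.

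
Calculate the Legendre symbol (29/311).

-1

Reciprocity: 29 ≡ 1 and 311 ≡ 3 (mod 4), so (29/311) = +(311/29).
Reduce top mod 29: now compute (21/29).
Reciprocity: 21 ≡ 1 and 29 ≡ 1 (mod 4), so (21/29) = +(29/21).
Reduce top mod 21: now compute (8/21).
Pull out 2^3: since 21 ≡ 5 (mod 8), (2/21) = -1, so (2/21)^3 = -1.
Reached (1/21) = 1. Collecting the sign flips along the way, the symbol is -1.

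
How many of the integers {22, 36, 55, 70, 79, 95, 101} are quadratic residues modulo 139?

3

(22/139) = -1 → non-residue.
(36/139) = +1 → QR.
(55/139) = +1 → QR.
(70/139) = -1 → non-residue.
(79/139) = +1 → QR.
(95/139) = -1 → non-residue.
(101/139) = -1 → non-residue.
Total quadratic residues among the 7: 3.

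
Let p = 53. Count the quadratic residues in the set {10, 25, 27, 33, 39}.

2

(10/53) = +1 → QR.
(25/53) = +1 → QR.
(27/53) = -1 → non-residue.
(33/53) = -1 → non-residue.
(39/53) = -1 → non-residue.
Total quadratic residues among the 5: 2.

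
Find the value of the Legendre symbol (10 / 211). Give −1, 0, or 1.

-1

Pull out 2: since 211 ≡ 3 (mod 8), (2/211) = -1.
Reciprocity: 5 ≡ 1 and 211 ≡ 3 (mod 4), so (5/211) = +(211/5).
Reduce top mod 5: now compute (1/5).
Reached (1/5) = 1. Collecting the sign flips along the way, the symbol is -1.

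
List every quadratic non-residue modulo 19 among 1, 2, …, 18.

Square k = 1,…,9 (k and 19−k give the same square):
1²=1, 2²=4, 3²=9, 4²=16, 5²≡6, 6²≡17, 7²≡11, 8²≡7, 9²≡5 (mod 19).
The residues are {1, 4, 5, 6, 7, 9, 11, 16, 17}; the non-residues are the remaining 9 nonzero classes.

2 3 8 10 12 13 14 15 18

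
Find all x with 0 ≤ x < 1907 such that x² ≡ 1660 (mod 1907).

349, 1558

Since 1907 ≡ 3 (mod 4), a square root of 1660 is 1660^((1907+1)/4) = 1660^477 mod 1907.
Repeated squaring: 1660^2≡1892, 1660^4≡225, 1660^8≡1043, 1660^16≡859, 1660^32≡1779, 1660^64≡1128, 1660^128≡415, 1660^256≡595 (mod 1907).
1660^477 = 1660^(256+128+64+16+8+4+1) ≡ 1558 (mod 1907).
Check: 1558² = 2427364 ≡ 1660 (mod 1907). The two roots are 349 and 1558.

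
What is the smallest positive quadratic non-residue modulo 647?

5

(2/647) = +1, so 2 is a residue.
(3/647) = +1, so 3 is a residue.
(4/647) = +1, so 4 is a residue.
(5/647) = −1, so 5 is the smallest positive non-residue mod 647.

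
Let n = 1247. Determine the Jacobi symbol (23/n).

Reciprocity: 23 ≡ 3 and 1247 ≡ 3 (mod 4), so (23/1247) = −(1247/23).
Reduce top mod 23: now compute (5/23).
Reciprocity: 5 ≡ 1 and 23 ≡ 3 (mod 4), so (5/23) = +(23/5).
Reduce top mod 5: now compute (3/5).
Reciprocity: 3 ≡ 3 and 5 ≡ 1 (mod 4), so (3/5) = +(5/3).
Reduce top mod 3: now compute (2/3).
Pull out 2: since 3 ≡ 3 (mod 8), (2/3) = -1.
Reached (1/3) = 1. Collecting the sign flips along the way, the symbol is +1.

1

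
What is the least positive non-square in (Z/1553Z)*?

3

(2/1553) = +1, so 2 is a residue.
(3/1553) = −1, so 3 is the smallest positive non-residue mod 1553.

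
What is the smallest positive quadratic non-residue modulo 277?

2

(2/277) = −1, so 2 is the smallest positive non-residue mod 277.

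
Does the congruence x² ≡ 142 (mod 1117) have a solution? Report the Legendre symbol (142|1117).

Euler's criterion: (142/1117) ≡ 142^558 (mod 1117).
142^2 ≡ 58 (mod 1117)
142^4 ≡ 13 (mod 1117)
142^8 ≡ 169 (mod 1117)
142^16 ≡ 636 (mod 1117)
142^32 ≡ 142 (mod 1117)
142^64 ≡ 58 (mod 1117)
142^128 ≡ 13 (mod 1117)
142^256 ≡ 169 (mod 1117)
142^512 ≡ 636 (mod 1117)
142^558 = 142^(512+32+8+4+2) ≡ 1 (mod 1117).
Result is 1, so (142/1117) = 1.

1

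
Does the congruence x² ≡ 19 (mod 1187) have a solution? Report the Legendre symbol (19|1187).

Reciprocity: 19 ≡ 3 and 1187 ≡ 3 (mod 4), so (19/1187) = −(1187/19).
Reduce top mod 19: now compute (9/19).
Reciprocity: 9 ≡ 1 and 19 ≡ 3 (mod 4), so (9/19) = +(19/9).
Reduce top mod 9: now compute (1/9).
Reached (1/9) = 1. Collecting the sign flips along the way, the symbol is -1.

-1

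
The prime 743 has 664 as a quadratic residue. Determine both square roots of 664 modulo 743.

136, 607

Since 743 ≡ 3 (mod 4), a square root of 664 is 664^((743+1)/4) = 664^186 mod 743.
Repeated squaring: 664^2≡297, 664^4≡535, 664^8≡170, 664^16≡666, 664^32≡728, 664^64≡225, 664^128≡101 (mod 743).
664^186 = 664^(128+32+16+8+2) ≡ 607 (mod 743).
Check: 607² = 368449 ≡ 664 (mod 743). The two roots are 136 and 607.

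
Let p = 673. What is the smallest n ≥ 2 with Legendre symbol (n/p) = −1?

(2/673) = +1, so 2 is a residue.
(3/673) = +1, so 3 is a residue.
(4/673) = +1, so 4 is a residue.
(5/673) = −1, so 5 is the smallest positive non-residue mod 673.

5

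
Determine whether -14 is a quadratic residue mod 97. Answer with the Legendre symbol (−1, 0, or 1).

Euler's criterion: (-14/97) ≡ 83^48 (mod 97).
83^2 ≡ 2 (mod 97)
83^4 ≡ 4 (mod 97)
83^8 ≡ 16 (mod 97)
83^16 ≡ 62 (mod 97)
83^32 ≡ 61 (mod 97)
83^48 = 83^(32+16) ≡ 96 (mod 97).
Result is 96 ≡ −1, so (-14/97) = −1.

-1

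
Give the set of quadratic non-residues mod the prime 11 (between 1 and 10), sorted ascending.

2,6,7,8,10

Square k = 1,…,5 (k and 11−k give the same square):
1²=1, 2²=4, 3²=9, 4²≡5, 5²≡3 (mod 11).
The residues are {1, 3, 4, 5, 9}; the non-residues are the remaining 5 nonzero classes.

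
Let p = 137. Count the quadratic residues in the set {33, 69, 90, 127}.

(33/137) = -1 → non-residue.
(69/137) = +1 → QR.
(90/137) = -1 → non-residue.
(127/137) = -1 → non-residue.
Total quadratic residues among the 4: 1.

1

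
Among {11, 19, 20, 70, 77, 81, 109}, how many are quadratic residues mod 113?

(11/113) = +1 → QR.
(19/113) = -1 → non-residue.
(20/113) = -1 → non-residue.
(70/113) = -1 → non-residue.
(77/113) = +1 → QR.
(81/113) = +1 → QR.
(109/113) = +1 → QR.
Total quadratic residues among the 7: 4.

4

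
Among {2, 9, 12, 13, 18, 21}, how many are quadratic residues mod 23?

5

(2/23) = +1 → QR.
(9/23) = +1 → QR.
(12/23) = +1 → QR.
(13/23) = +1 → QR.
(18/23) = +1 → QR.
(21/23) = -1 → non-residue.
Total quadratic residues among the 6: 5.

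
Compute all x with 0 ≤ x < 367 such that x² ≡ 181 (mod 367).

149, 218

Since 367 ≡ 3 (mod 4), a square root of 181 is 181^((367+1)/4) = 181^92 mod 367.
Repeated squaring: 181^2≡98, 181^4≡62, 181^8≡174, 181^16≡182, 181^32≡94, 181^64≡28 (mod 367).
181^92 = 181^(64+16+8+4) ≡ 149 (mod 367).
Check: 149² = 22201 ≡ 181 (mod 367). The two roots are 149 and 218.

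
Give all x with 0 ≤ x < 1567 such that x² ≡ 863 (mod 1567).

151, 1416

Since 1567 ≡ 3 (mod 4), a square root of 863 is 863^((1567+1)/4) = 863^392 mod 1567.
Repeated squaring: 863^2≡444, 863^4≡1261, 863^8≡1183, 863^16≡158, 863^32≡1459, 863^64≡695, 863^128≡389, 863^256≡889 (mod 1567).
863^392 = 863^(256+128+8) ≡ 151 (mod 1567).
Check: 151² = 22801 ≡ 863 (mod 1567). The two roots are 151 and 1416.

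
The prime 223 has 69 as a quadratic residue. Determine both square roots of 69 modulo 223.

31, 192

Since 223 ≡ 3 (mod 4), a square root of 69 is 69^((223+1)/4) = 69^56 mod 223.
Repeated squaring: 69^2≡78, 69^4≡63, 69^8≡178, 69^16≡18, 69^32≡101 (mod 223).
69^56 = 69^(32+16+8) ≡ 31 (mod 223).
Check: 31² = 961 ≡ 69 (mod 223). The two roots are 31 and 192.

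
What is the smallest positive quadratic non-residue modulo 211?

(2/211) = −1, so 2 is the smallest positive non-residue mod 211.

2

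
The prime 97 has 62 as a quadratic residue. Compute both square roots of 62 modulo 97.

16, 81

97 ≡ 1 (mod 4), so we find a root by search.
Trying successive values, 16² = 256 ≡ 62 (mod 97). The other root is 97 − 16 = 81.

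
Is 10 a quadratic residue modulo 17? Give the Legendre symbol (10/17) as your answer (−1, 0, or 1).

Pull out 2: since 17 ≡ 1 (mod 8), (2/17) = +1.
Reciprocity: 5 ≡ 1 and 17 ≡ 1 (mod 4), so (5/17) = +(17/5).
Reduce top mod 5: now compute (2/5).
Pull out 2: since 5 ≡ 5 (mod 8), (2/5) = -1.
Reached (1/5) = 1. Collecting the sign flips along the way, the symbol is -1.

-1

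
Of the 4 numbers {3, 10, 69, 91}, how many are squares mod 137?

(3/137) = -1 → non-residue.
(10/137) = -1 → non-residue.
(69/137) = +1 → QR.
(91/137) = -1 → non-residue.
Total quadratic residues among the 4: 1.

1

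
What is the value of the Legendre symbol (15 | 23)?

-1

Euler's criterion: (15/23) ≡ 15^11 (mod 23).
15^2 ≡ 18 (mod 23)
15^4 ≡ 2 (mod 23)
15^8 ≡ 4 (mod 23)
15^11 = 15^(8+2+1) ≡ 22 (mod 23).
Result is 22 ≡ −1, so (15/23) = −1.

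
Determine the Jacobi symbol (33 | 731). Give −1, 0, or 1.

Reciprocity: 33 ≡ 1 and 731 ≡ 3 (mod 4), so (33/731) = +(731/33).
Reduce top mod 33: now compute (5/33).
Reciprocity: 5 ≡ 1 and 33 ≡ 1 (mod 4), so (5/33) = +(33/5).
Reduce top mod 5: now compute (3/5).
Reciprocity: 3 ≡ 3 and 5 ≡ 1 (mod 4), so (3/5) = +(5/3).
Reduce top mod 3: now compute (2/3).
Pull out 2: since 3 ≡ 3 (mod 8), (2/3) = -1.
Reached (1/3) = 1. Collecting the sign flips along the way, the symbol is -1.

-1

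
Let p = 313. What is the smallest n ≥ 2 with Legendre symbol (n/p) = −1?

5

(2/313) = +1, so 2 is a residue.
(3/313) = +1, so 3 is a residue.
(4/313) = +1, so 4 is a residue.
(5/313) = −1, so 5 is the smallest positive non-residue mod 313.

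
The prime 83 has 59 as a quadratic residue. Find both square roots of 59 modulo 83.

Since 83 ≡ 3 (mod 4), a square root of 59 is 59^((83+1)/4) = 59^21 mod 83.
Repeated squaring: 59^2≡78, 59^4≡25, 59^8≡44, 59^16≡27 (mod 83).
59^21 = 59^(16+4+1) ≡ 68 (mod 83).
Check: 68² = 4624 ≡ 59 (mod 83). The two roots are 15 and 68.

15, 68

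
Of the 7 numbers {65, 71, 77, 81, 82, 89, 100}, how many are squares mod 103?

3

(65/103) = -1 → non-residue.
(71/103) = -1 → non-residue.
(77/103) = -1 → non-residue.
(81/103) = +1 → QR.
(82/103) = +1 → QR.
(89/103) = -1 → non-residue.
(100/103) = +1 → QR.
Total quadratic residues among the 7: 3.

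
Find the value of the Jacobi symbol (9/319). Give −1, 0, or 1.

Reciprocity: 9 ≡ 1 and 319 ≡ 3 (mod 4), so (9/319) = +(319/9).
Reduce top mod 9: now compute (4/9).
Pull out 2^2: since 9 ≡ 1 (mod 8), (2/9) = +1, so (2/9)^2 = +1.
Reached (1/9) = 1. Collecting the sign flips along the way, the symbol is +1.

1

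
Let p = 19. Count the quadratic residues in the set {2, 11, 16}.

2

(2/19) = -1 → non-residue.
(11/19) = +1 → QR.
(16/19) = +1 → QR.
Total quadratic residues among the 3: 2.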